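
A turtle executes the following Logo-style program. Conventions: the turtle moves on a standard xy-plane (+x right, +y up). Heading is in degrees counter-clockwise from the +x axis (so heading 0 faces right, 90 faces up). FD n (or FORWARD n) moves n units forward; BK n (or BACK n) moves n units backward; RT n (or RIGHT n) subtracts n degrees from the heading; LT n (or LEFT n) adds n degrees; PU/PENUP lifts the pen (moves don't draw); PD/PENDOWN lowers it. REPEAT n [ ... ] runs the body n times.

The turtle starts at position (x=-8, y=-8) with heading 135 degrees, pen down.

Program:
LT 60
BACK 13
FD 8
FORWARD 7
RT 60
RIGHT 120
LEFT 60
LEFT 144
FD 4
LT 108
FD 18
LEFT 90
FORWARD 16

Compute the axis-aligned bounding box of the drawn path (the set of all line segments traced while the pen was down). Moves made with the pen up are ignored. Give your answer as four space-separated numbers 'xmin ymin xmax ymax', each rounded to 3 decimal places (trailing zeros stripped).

Answer: -13.04 -20.838 10.77 -4.635

Derivation:
Executing turtle program step by step:
Start: pos=(-8,-8), heading=135, pen down
LT 60: heading 135 -> 195
BK 13: (-8,-8) -> (4.557,-4.635) [heading=195, draw]
FD 8: (4.557,-4.635) -> (-3.17,-6.706) [heading=195, draw]
FD 7: (-3.17,-6.706) -> (-9.932,-8.518) [heading=195, draw]
RT 60: heading 195 -> 135
RT 120: heading 135 -> 15
LT 60: heading 15 -> 75
LT 144: heading 75 -> 219
FD 4: (-9.932,-8.518) -> (-13.04,-11.035) [heading=219, draw]
LT 108: heading 219 -> 327
FD 18: (-13.04,-11.035) -> (2.056,-20.838) [heading=327, draw]
LT 90: heading 327 -> 57
FD 16: (2.056,-20.838) -> (10.77,-7.42) [heading=57, draw]
Final: pos=(10.77,-7.42), heading=57, 6 segment(s) drawn

Segment endpoints: x in {-13.04, -9.932, -8, -3.17, 2.056, 4.557, 10.77}, y in {-20.838, -11.035, -8.518, -8, -7.42, -6.706, -4.635}
xmin=-13.04, ymin=-20.838, xmax=10.77, ymax=-4.635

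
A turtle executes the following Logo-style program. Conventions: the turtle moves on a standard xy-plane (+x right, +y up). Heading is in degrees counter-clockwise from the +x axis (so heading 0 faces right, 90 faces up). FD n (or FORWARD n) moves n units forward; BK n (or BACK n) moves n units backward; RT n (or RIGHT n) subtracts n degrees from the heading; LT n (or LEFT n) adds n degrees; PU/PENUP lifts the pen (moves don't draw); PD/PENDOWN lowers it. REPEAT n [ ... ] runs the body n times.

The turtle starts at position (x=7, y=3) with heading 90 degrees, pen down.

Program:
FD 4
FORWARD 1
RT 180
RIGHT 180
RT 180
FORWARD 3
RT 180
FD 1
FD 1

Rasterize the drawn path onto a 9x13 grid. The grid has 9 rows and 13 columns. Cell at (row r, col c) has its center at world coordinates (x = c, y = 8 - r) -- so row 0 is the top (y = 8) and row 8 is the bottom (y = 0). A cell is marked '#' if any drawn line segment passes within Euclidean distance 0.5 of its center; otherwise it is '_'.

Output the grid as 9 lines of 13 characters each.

Answer: _______#_____
_______#_____
_______#_____
_______#_____
_______#_____
_______#_____
_____________
_____________
_____________

Derivation:
Segment 0: (7,3) -> (7,7)
Segment 1: (7,7) -> (7,8)
Segment 2: (7,8) -> (7,5)
Segment 3: (7,5) -> (7,6)
Segment 4: (7,6) -> (7,7)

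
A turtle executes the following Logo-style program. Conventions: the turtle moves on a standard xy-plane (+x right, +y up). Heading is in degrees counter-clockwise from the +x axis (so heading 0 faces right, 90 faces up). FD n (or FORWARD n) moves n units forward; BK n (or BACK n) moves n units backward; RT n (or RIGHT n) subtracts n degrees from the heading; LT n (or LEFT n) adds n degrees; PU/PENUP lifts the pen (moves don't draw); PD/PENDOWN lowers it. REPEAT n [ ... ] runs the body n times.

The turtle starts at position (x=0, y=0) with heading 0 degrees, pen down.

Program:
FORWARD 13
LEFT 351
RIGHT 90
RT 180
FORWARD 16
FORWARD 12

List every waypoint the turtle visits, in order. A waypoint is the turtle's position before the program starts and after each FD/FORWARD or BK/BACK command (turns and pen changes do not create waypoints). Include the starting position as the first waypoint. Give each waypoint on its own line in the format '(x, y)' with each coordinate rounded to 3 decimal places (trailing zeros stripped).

Executing turtle program step by step:
Start: pos=(0,0), heading=0, pen down
FD 13: (0,0) -> (13,0) [heading=0, draw]
LT 351: heading 0 -> 351
RT 90: heading 351 -> 261
RT 180: heading 261 -> 81
FD 16: (13,0) -> (15.503,15.803) [heading=81, draw]
FD 12: (15.503,15.803) -> (17.38,27.655) [heading=81, draw]
Final: pos=(17.38,27.655), heading=81, 3 segment(s) drawn
Waypoints (4 total):
(0, 0)
(13, 0)
(15.503, 15.803)
(17.38, 27.655)

Answer: (0, 0)
(13, 0)
(15.503, 15.803)
(17.38, 27.655)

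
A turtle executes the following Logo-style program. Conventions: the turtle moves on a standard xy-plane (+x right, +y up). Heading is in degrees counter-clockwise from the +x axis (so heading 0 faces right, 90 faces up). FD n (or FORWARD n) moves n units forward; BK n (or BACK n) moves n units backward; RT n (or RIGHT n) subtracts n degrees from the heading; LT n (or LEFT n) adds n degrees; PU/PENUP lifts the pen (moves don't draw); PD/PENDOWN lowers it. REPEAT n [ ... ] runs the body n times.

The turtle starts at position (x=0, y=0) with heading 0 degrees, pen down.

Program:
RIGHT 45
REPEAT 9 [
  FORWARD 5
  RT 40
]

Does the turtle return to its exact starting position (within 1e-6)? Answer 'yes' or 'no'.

Executing turtle program step by step:
Start: pos=(0,0), heading=0, pen down
RT 45: heading 0 -> 315
REPEAT 9 [
  -- iteration 1/9 --
  FD 5: (0,0) -> (3.536,-3.536) [heading=315, draw]
  RT 40: heading 315 -> 275
  -- iteration 2/9 --
  FD 5: (3.536,-3.536) -> (3.971,-8.517) [heading=275, draw]
  RT 40: heading 275 -> 235
  -- iteration 3/9 --
  FD 5: (3.971,-8.517) -> (1.103,-12.612) [heading=235, draw]
  RT 40: heading 235 -> 195
  -- iteration 4/9 --
  FD 5: (1.103,-12.612) -> (-3.726,-13.906) [heading=195, draw]
  RT 40: heading 195 -> 155
  -- iteration 5/9 --
  FD 5: (-3.726,-13.906) -> (-8.258,-11.793) [heading=155, draw]
  RT 40: heading 155 -> 115
  -- iteration 6/9 --
  FD 5: (-8.258,-11.793) -> (-10.371,-7.262) [heading=115, draw]
  RT 40: heading 115 -> 75
  -- iteration 7/9 --
  FD 5: (-10.371,-7.262) -> (-9.077,-2.432) [heading=75, draw]
  RT 40: heading 75 -> 35
  -- iteration 8/9 --
  FD 5: (-9.077,-2.432) -> (-4.981,0.436) [heading=35, draw]
  RT 40: heading 35 -> 355
  -- iteration 9/9 --
  FD 5: (-4.981,0.436) -> (0,0) [heading=355, draw]
  RT 40: heading 355 -> 315
]
Final: pos=(0,0), heading=315, 9 segment(s) drawn

Start position: (0, 0)
Final position: (0, 0)
Distance = 0; < 1e-6 -> CLOSED

Answer: yes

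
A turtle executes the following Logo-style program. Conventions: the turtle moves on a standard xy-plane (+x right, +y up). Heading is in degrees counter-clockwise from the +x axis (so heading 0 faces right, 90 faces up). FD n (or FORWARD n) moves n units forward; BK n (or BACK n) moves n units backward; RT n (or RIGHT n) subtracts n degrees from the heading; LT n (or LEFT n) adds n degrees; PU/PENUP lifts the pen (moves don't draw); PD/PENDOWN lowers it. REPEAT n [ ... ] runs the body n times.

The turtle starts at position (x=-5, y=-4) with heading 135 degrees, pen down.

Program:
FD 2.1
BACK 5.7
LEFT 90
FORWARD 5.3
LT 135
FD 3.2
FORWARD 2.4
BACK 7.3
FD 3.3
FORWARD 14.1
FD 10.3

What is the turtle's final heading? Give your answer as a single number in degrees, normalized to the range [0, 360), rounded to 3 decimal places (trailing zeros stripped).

Executing turtle program step by step:
Start: pos=(-5,-4), heading=135, pen down
FD 2.1: (-5,-4) -> (-6.485,-2.515) [heading=135, draw]
BK 5.7: (-6.485,-2.515) -> (-2.454,-6.546) [heading=135, draw]
LT 90: heading 135 -> 225
FD 5.3: (-2.454,-6.546) -> (-6.202,-10.293) [heading=225, draw]
LT 135: heading 225 -> 0
FD 3.2: (-6.202,-10.293) -> (-3.002,-10.293) [heading=0, draw]
FD 2.4: (-3.002,-10.293) -> (-0.602,-10.293) [heading=0, draw]
BK 7.3: (-0.602,-10.293) -> (-7.902,-10.293) [heading=0, draw]
FD 3.3: (-7.902,-10.293) -> (-4.602,-10.293) [heading=0, draw]
FD 14.1: (-4.602,-10.293) -> (9.498,-10.293) [heading=0, draw]
FD 10.3: (9.498,-10.293) -> (19.798,-10.293) [heading=0, draw]
Final: pos=(19.798,-10.293), heading=0, 9 segment(s) drawn

Answer: 0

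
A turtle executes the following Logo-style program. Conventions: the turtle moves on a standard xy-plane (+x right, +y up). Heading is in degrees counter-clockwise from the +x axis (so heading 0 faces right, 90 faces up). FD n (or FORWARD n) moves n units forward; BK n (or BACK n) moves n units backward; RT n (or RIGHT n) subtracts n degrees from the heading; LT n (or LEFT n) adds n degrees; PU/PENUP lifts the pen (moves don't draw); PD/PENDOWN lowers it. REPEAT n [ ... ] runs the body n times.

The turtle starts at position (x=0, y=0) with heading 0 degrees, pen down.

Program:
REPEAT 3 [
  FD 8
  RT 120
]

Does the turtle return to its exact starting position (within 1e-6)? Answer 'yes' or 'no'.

Executing turtle program step by step:
Start: pos=(0,0), heading=0, pen down
REPEAT 3 [
  -- iteration 1/3 --
  FD 8: (0,0) -> (8,0) [heading=0, draw]
  RT 120: heading 0 -> 240
  -- iteration 2/3 --
  FD 8: (8,0) -> (4,-6.928) [heading=240, draw]
  RT 120: heading 240 -> 120
  -- iteration 3/3 --
  FD 8: (4,-6.928) -> (0,0) [heading=120, draw]
  RT 120: heading 120 -> 0
]
Final: pos=(0,0), heading=0, 3 segment(s) drawn

Start position: (0, 0)
Final position: (0, 0)
Distance = 0; < 1e-6 -> CLOSED

Answer: yes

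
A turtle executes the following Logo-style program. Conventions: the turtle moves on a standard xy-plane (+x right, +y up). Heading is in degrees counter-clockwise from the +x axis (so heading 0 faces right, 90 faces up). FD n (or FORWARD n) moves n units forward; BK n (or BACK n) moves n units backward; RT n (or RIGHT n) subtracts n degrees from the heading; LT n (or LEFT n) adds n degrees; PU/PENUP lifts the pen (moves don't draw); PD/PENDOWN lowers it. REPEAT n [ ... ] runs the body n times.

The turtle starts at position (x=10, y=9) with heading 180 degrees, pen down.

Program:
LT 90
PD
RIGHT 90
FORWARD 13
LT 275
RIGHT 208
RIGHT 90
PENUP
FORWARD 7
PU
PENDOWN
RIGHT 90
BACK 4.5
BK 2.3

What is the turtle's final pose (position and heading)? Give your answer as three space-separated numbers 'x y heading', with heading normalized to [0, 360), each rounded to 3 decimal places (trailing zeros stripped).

Executing turtle program step by step:
Start: pos=(10,9), heading=180, pen down
LT 90: heading 180 -> 270
PD: pen down
RT 90: heading 270 -> 180
FD 13: (10,9) -> (-3,9) [heading=180, draw]
LT 275: heading 180 -> 95
RT 208: heading 95 -> 247
RT 90: heading 247 -> 157
PU: pen up
FD 7: (-3,9) -> (-9.444,11.735) [heading=157, move]
PU: pen up
PD: pen down
RT 90: heading 157 -> 67
BK 4.5: (-9.444,11.735) -> (-11.202,7.593) [heading=67, draw]
BK 2.3: (-11.202,7.593) -> (-12.101,5.476) [heading=67, draw]
Final: pos=(-12.101,5.476), heading=67, 3 segment(s) drawn

Answer: -12.101 5.476 67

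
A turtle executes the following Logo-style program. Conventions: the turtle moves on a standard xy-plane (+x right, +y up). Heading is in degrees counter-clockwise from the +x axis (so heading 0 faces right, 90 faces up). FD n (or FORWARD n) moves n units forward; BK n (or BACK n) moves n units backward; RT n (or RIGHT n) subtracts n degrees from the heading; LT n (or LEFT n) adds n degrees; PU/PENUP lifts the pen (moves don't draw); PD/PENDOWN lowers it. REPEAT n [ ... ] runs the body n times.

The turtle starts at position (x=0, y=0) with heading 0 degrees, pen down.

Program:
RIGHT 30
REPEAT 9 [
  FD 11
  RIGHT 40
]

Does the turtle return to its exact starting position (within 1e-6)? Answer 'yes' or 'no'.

Executing turtle program step by step:
Start: pos=(0,0), heading=0, pen down
RT 30: heading 0 -> 330
REPEAT 9 [
  -- iteration 1/9 --
  FD 11: (0,0) -> (9.526,-5.5) [heading=330, draw]
  RT 40: heading 330 -> 290
  -- iteration 2/9 --
  FD 11: (9.526,-5.5) -> (13.289,-15.837) [heading=290, draw]
  RT 40: heading 290 -> 250
  -- iteration 3/9 --
  FD 11: (13.289,-15.837) -> (9.526,-26.173) [heading=250, draw]
  RT 40: heading 250 -> 210
  -- iteration 4/9 --
  FD 11: (9.526,-26.173) -> (0,-31.673) [heading=210, draw]
  RT 40: heading 210 -> 170
  -- iteration 5/9 --
  FD 11: (0,-31.673) -> (-10.833,-29.763) [heading=170, draw]
  RT 40: heading 170 -> 130
  -- iteration 6/9 --
  FD 11: (-10.833,-29.763) -> (-17.904,-21.337) [heading=130, draw]
  RT 40: heading 130 -> 90
  -- iteration 7/9 --
  FD 11: (-17.904,-21.337) -> (-17.904,-10.337) [heading=90, draw]
  RT 40: heading 90 -> 50
  -- iteration 8/9 --
  FD 11: (-17.904,-10.337) -> (-10.833,-1.91) [heading=50, draw]
  RT 40: heading 50 -> 10
  -- iteration 9/9 --
  FD 11: (-10.833,-1.91) -> (0,0) [heading=10, draw]
  RT 40: heading 10 -> 330
]
Final: pos=(0,0), heading=330, 9 segment(s) drawn

Start position: (0, 0)
Final position: (0, 0)
Distance = 0; < 1e-6 -> CLOSED

Answer: yes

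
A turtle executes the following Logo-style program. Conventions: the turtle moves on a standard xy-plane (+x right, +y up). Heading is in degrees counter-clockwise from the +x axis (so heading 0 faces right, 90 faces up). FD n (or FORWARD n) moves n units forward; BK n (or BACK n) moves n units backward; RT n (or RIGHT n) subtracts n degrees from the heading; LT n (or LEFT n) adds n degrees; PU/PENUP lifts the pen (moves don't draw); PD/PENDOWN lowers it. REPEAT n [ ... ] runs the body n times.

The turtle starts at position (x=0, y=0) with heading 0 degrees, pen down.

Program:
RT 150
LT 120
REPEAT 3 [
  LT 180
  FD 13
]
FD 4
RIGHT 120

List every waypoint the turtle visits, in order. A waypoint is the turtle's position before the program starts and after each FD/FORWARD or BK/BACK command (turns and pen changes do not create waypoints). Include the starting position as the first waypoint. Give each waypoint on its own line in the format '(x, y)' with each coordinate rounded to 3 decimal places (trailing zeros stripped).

Answer: (0, 0)
(-11.258, 6.5)
(0, 0)
(-11.258, 6.5)
(-14.722, 8.5)

Derivation:
Executing turtle program step by step:
Start: pos=(0,0), heading=0, pen down
RT 150: heading 0 -> 210
LT 120: heading 210 -> 330
REPEAT 3 [
  -- iteration 1/3 --
  LT 180: heading 330 -> 150
  FD 13: (0,0) -> (-11.258,6.5) [heading=150, draw]
  -- iteration 2/3 --
  LT 180: heading 150 -> 330
  FD 13: (-11.258,6.5) -> (0,0) [heading=330, draw]
  -- iteration 3/3 --
  LT 180: heading 330 -> 150
  FD 13: (0,0) -> (-11.258,6.5) [heading=150, draw]
]
FD 4: (-11.258,6.5) -> (-14.722,8.5) [heading=150, draw]
RT 120: heading 150 -> 30
Final: pos=(-14.722,8.5), heading=30, 4 segment(s) drawn
Waypoints (5 total):
(0, 0)
(-11.258, 6.5)
(0, 0)
(-11.258, 6.5)
(-14.722, 8.5)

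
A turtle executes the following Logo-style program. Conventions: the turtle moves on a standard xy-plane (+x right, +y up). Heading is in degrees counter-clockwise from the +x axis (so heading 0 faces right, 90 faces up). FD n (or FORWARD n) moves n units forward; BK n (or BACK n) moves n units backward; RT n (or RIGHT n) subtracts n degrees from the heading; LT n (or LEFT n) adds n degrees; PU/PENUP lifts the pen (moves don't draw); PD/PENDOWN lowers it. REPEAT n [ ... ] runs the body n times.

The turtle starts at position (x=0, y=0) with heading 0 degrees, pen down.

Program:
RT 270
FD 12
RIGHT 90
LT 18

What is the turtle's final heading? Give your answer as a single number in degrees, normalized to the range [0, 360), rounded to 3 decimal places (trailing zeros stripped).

Executing turtle program step by step:
Start: pos=(0,0), heading=0, pen down
RT 270: heading 0 -> 90
FD 12: (0,0) -> (0,12) [heading=90, draw]
RT 90: heading 90 -> 0
LT 18: heading 0 -> 18
Final: pos=(0,12), heading=18, 1 segment(s) drawn

Answer: 18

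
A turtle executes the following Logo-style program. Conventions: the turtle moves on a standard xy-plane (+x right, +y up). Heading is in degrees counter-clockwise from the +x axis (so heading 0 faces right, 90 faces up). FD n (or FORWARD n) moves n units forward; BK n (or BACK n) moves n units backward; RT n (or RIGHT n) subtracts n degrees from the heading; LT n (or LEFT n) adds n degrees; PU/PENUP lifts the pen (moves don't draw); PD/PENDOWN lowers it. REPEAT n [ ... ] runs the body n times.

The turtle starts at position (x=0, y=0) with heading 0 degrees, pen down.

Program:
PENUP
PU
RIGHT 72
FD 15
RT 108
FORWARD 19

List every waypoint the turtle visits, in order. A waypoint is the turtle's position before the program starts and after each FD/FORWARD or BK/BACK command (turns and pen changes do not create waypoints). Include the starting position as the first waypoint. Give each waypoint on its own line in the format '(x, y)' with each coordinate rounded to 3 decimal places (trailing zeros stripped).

Executing turtle program step by step:
Start: pos=(0,0), heading=0, pen down
PU: pen up
PU: pen up
RT 72: heading 0 -> 288
FD 15: (0,0) -> (4.635,-14.266) [heading=288, move]
RT 108: heading 288 -> 180
FD 19: (4.635,-14.266) -> (-14.365,-14.266) [heading=180, move]
Final: pos=(-14.365,-14.266), heading=180, 0 segment(s) drawn
Waypoints (3 total):
(0, 0)
(4.635, -14.266)
(-14.365, -14.266)

Answer: (0, 0)
(4.635, -14.266)
(-14.365, -14.266)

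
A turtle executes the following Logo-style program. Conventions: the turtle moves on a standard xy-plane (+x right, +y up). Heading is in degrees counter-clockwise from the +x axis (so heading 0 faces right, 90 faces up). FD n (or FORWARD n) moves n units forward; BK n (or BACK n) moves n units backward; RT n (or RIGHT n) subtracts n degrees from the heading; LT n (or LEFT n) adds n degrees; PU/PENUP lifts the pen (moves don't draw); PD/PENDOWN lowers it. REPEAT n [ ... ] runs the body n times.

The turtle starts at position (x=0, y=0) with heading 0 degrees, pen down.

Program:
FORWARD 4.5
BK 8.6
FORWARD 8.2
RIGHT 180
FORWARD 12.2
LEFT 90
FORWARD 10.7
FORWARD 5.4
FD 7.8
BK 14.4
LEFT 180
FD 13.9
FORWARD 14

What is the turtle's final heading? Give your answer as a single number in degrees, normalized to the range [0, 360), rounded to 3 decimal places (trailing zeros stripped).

Executing turtle program step by step:
Start: pos=(0,0), heading=0, pen down
FD 4.5: (0,0) -> (4.5,0) [heading=0, draw]
BK 8.6: (4.5,0) -> (-4.1,0) [heading=0, draw]
FD 8.2: (-4.1,0) -> (4.1,0) [heading=0, draw]
RT 180: heading 0 -> 180
FD 12.2: (4.1,0) -> (-8.1,0) [heading=180, draw]
LT 90: heading 180 -> 270
FD 10.7: (-8.1,0) -> (-8.1,-10.7) [heading=270, draw]
FD 5.4: (-8.1,-10.7) -> (-8.1,-16.1) [heading=270, draw]
FD 7.8: (-8.1,-16.1) -> (-8.1,-23.9) [heading=270, draw]
BK 14.4: (-8.1,-23.9) -> (-8.1,-9.5) [heading=270, draw]
LT 180: heading 270 -> 90
FD 13.9: (-8.1,-9.5) -> (-8.1,4.4) [heading=90, draw]
FD 14: (-8.1,4.4) -> (-8.1,18.4) [heading=90, draw]
Final: pos=(-8.1,18.4), heading=90, 10 segment(s) drawn

Answer: 90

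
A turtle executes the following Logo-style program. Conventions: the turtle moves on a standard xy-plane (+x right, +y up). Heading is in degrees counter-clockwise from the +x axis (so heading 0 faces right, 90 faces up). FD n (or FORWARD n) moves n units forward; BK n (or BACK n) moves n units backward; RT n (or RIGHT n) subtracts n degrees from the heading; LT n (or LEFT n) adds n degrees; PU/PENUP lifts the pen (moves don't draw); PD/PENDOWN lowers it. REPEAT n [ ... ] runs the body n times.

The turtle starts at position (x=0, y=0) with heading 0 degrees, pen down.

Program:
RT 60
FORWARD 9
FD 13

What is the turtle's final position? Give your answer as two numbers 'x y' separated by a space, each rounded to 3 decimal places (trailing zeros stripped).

Answer: 11 -19.053

Derivation:
Executing turtle program step by step:
Start: pos=(0,0), heading=0, pen down
RT 60: heading 0 -> 300
FD 9: (0,0) -> (4.5,-7.794) [heading=300, draw]
FD 13: (4.5,-7.794) -> (11,-19.053) [heading=300, draw]
Final: pos=(11,-19.053), heading=300, 2 segment(s) drawn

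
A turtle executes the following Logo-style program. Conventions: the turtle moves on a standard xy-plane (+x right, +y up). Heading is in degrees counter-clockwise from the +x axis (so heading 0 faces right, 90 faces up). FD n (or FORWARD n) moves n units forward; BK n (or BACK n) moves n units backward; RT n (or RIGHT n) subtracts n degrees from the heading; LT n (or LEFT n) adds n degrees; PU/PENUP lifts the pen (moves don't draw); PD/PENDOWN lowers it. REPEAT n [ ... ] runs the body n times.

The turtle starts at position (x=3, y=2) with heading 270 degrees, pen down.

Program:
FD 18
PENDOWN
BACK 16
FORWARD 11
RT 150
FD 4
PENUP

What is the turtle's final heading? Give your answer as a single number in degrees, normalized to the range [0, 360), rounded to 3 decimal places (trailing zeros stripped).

Executing turtle program step by step:
Start: pos=(3,2), heading=270, pen down
FD 18: (3,2) -> (3,-16) [heading=270, draw]
PD: pen down
BK 16: (3,-16) -> (3,0) [heading=270, draw]
FD 11: (3,0) -> (3,-11) [heading=270, draw]
RT 150: heading 270 -> 120
FD 4: (3,-11) -> (1,-7.536) [heading=120, draw]
PU: pen up
Final: pos=(1,-7.536), heading=120, 4 segment(s) drawn

Answer: 120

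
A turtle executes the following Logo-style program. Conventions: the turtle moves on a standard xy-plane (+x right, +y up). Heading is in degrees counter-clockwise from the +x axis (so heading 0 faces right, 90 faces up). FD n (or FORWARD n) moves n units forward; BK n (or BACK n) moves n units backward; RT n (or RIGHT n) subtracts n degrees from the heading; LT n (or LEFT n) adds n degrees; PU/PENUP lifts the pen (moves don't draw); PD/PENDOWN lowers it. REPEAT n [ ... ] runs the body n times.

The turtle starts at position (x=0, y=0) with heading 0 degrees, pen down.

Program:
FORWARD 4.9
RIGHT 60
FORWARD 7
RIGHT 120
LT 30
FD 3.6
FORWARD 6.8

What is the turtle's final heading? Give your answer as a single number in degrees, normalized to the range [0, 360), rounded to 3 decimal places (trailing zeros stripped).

Executing turtle program step by step:
Start: pos=(0,0), heading=0, pen down
FD 4.9: (0,0) -> (4.9,0) [heading=0, draw]
RT 60: heading 0 -> 300
FD 7: (4.9,0) -> (8.4,-6.062) [heading=300, draw]
RT 120: heading 300 -> 180
LT 30: heading 180 -> 210
FD 3.6: (8.4,-6.062) -> (5.282,-7.862) [heading=210, draw]
FD 6.8: (5.282,-7.862) -> (-0.607,-11.262) [heading=210, draw]
Final: pos=(-0.607,-11.262), heading=210, 4 segment(s) drawn

Answer: 210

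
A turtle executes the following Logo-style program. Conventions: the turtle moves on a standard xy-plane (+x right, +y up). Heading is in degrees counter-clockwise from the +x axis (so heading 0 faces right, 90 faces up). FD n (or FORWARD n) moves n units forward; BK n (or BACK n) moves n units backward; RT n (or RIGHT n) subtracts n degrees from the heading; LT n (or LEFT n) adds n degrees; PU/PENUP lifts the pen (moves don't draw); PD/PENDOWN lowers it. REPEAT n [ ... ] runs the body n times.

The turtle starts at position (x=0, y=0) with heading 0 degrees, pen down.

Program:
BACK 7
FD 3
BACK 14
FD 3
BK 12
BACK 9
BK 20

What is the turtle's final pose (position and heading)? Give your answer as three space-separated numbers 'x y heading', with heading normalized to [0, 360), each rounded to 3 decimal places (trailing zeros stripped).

Answer: -56 0 0

Derivation:
Executing turtle program step by step:
Start: pos=(0,0), heading=0, pen down
BK 7: (0,0) -> (-7,0) [heading=0, draw]
FD 3: (-7,0) -> (-4,0) [heading=0, draw]
BK 14: (-4,0) -> (-18,0) [heading=0, draw]
FD 3: (-18,0) -> (-15,0) [heading=0, draw]
BK 12: (-15,0) -> (-27,0) [heading=0, draw]
BK 9: (-27,0) -> (-36,0) [heading=0, draw]
BK 20: (-36,0) -> (-56,0) [heading=0, draw]
Final: pos=(-56,0), heading=0, 7 segment(s) drawn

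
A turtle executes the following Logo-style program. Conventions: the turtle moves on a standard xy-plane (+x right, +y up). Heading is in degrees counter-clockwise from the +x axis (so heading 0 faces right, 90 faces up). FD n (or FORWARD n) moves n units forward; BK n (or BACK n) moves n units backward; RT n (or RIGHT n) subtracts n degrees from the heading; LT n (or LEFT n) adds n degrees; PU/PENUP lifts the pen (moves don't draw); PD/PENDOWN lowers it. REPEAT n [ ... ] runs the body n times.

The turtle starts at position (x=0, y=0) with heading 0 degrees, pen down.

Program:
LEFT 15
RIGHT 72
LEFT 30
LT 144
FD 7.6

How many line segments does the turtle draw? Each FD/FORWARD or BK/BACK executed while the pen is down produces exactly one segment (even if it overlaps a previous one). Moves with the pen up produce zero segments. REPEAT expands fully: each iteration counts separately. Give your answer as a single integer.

Executing turtle program step by step:
Start: pos=(0,0), heading=0, pen down
LT 15: heading 0 -> 15
RT 72: heading 15 -> 303
LT 30: heading 303 -> 333
LT 144: heading 333 -> 117
FD 7.6: (0,0) -> (-3.45,6.772) [heading=117, draw]
Final: pos=(-3.45,6.772), heading=117, 1 segment(s) drawn
Segments drawn: 1

Answer: 1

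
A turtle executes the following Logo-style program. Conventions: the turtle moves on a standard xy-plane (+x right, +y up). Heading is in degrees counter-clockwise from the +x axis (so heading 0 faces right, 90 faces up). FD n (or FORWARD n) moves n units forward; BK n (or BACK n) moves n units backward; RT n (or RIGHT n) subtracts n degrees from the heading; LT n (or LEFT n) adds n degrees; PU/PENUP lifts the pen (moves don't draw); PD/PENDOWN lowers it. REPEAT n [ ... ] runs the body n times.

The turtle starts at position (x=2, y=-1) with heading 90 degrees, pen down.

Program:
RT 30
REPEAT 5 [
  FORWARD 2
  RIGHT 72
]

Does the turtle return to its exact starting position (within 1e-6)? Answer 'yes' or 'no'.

Answer: yes

Derivation:
Executing turtle program step by step:
Start: pos=(2,-1), heading=90, pen down
RT 30: heading 90 -> 60
REPEAT 5 [
  -- iteration 1/5 --
  FD 2: (2,-1) -> (3,0.732) [heading=60, draw]
  RT 72: heading 60 -> 348
  -- iteration 2/5 --
  FD 2: (3,0.732) -> (4.956,0.316) [heading=348, draw]
  RT 72: heading 348 -> 276
  -- iteration 3/5 --
  FD 2: (4.956,0.316) -> (5.165,-1.673) [heading=276, draw]
  RT 72: heading 276 -> 204
  -- iteration 4/5 --
  FD 2: (5.165,-1.673) -> (3.338,-2.486) [heading=204, draw]
  RT 72: heading 204 -> 132
  -- iteration 5/5 --
  FD 2: (3.338,-2.486) -> (2,-1) [heading=132, draw]
  RT 72: heading 132 -> 60
]
Final: pos=(2,-1), heading=60, 5 segment(s) drawn

Start position: (2, -1)
Final position: (2, -1)
Distance = 0; < 1e-6 -> CLOSED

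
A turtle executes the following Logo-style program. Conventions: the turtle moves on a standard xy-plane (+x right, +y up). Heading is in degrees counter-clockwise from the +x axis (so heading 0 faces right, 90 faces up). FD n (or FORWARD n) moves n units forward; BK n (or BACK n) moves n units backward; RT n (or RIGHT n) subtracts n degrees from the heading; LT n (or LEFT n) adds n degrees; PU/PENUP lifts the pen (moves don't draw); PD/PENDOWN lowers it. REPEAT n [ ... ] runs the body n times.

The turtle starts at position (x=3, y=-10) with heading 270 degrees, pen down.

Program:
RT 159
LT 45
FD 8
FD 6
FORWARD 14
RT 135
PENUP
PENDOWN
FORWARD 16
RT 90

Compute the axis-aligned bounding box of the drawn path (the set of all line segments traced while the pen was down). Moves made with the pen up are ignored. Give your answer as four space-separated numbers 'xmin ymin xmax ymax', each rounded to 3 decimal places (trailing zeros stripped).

Answer: -22.579 -10 3 7.123

Derivation:
Executing turtle program step by step:
Start: pos=(3,-10), heading=270, pen down
RT 159: heading 270 -> 111
LT 45: heading 111 -> 156
FD 8: (3,-10) -> (-4.308,-6.746) [heading=156, draw]
FD 6: (-4.308,-6.746) -> (-9.79,-4.306) [heading=156, draw]
FD 14: (-9.79,-4.306) -> (-22.579,1.389) [heading=156, draw]
RT 135: heading 156 -> 21
PU: pen up
PD: pen down
FD 16: (-22.579,1.389) -> (-7.642,7.123) [heading=21, draw]
RT 90: heading 21 -> 291
Final: pos=(-7.642,7.123), heading=291, 4 segment(s) drawn

Segment endpoints: x in {-22.579, -9.79, -7.642, -4.308, 3}, y in {-10, -6.746, -4.306, 1.389, 7.123}
xmin=-22.579, ymin=-10, xmax=3, ymax=7.123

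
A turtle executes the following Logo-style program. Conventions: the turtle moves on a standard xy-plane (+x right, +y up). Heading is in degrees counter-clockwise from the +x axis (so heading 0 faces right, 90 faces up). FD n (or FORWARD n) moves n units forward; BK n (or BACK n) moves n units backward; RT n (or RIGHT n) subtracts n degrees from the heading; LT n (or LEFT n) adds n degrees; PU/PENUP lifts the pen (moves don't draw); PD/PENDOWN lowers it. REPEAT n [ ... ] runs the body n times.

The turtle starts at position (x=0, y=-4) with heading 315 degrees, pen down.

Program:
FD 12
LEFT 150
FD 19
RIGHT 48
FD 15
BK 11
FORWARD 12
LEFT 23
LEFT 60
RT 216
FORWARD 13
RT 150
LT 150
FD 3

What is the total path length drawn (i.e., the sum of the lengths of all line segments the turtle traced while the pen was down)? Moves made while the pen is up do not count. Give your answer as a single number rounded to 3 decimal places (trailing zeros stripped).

Executing turtle program step by step:
Start: pos=(0,-4), heading=315, pen down
FD 12: (0,-4) -> (8.485,-12.485) [heading=315, draw]
LT 150: heading 315 -> 105
FD 19: (8.485,-12.485) -> (3.568,5.867) [heading=105, draw]
RT 48: heading 105 -> 57
FD 15: (3.568,5.867) -> (11.737,18.447) [heading=57, draw]
BK 11: (11.737,18.447) -> (5.746,9.222) [heading=57, draw]
FD 12: (5.746,9.222) -> (12.282,19.286) [heading=57, draw]
LT 23: heading 57 -> 80
LT 60: heading 80 -> 140
RT 216: heading 140 -> 284
FD 13: (12.282,19.286) -> (15.427,6.672) [heading=284, draw]
RT 150: heading 284 -> 134
LT 150: heading 134 -> 284
FD 3: (15.427,6.672) -> (16.153,3.761) [heading=284, draw]
Final: pos=(16.153,3.761), heading=284, 7 segment(s) drawn

Segment lengths:
  seg 1: (0,-4) -> (8.485,-12.485), length = 12
  seg 2: (8.485,-12.485) -> (3.568,5.867), length = 19
  seg 3: (3.568,5.867) -> (11.737,18.447), length = 15
  seg 4: (11.737,18.447) -> (5.746,9.222), length = 11
  seg 5: (5.746,9.222) -> (12.282,19.286), length = 12
  seg 6: (12.282,19.286) -> (15.427,6.672), length = 13
  seg 7: (15.427,6.672) -> (16.153,3.761), length = 3
Total = 85

Answer: 85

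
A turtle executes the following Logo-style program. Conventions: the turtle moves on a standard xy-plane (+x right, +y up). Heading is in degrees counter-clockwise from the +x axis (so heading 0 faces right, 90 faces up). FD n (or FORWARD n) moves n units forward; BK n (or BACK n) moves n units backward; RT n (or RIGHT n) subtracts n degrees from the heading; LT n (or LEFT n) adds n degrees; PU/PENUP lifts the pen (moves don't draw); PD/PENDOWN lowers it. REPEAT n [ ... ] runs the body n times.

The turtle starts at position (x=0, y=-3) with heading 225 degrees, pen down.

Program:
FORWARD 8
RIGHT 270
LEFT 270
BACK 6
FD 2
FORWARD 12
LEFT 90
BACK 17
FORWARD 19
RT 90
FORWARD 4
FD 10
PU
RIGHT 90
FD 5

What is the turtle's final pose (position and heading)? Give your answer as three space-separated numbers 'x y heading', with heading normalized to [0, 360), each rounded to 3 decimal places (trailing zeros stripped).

Answer: -23.335 -22.092 135

Derivation:
Executing turtle program step by step:
Start: pos=(0,-3), heading=225, pen down
FD 8: (0,-3) -> (-5.657,-8.657) [heading=225, draw]
RT 270: heading 225 -> 315
LT 270: heading 315 -> 225
BK 6: (-5.657,-8.657) -> (-1.414,-4.414) [heading=225, draw]
FD 2: (-1.414,-4.414) -> (-2.828,-5.828) [heading=225, draw]
FD 12: (-2.828,-5.828) -> (-11.314,-14.314) [heading=225, draw]
LT 90: heading 225 -> 315
BK 17: (-11.314,-14.314) -> (-23.335,-2.293) [heading=315, draw]
FD 19: (-23.335,-2.293) -> (-9.899,-15.728) [heading=315, draw]
RT 90: heading 315 -> 225
FD 4: (-9.899,-15.728) -> (-12.728,-18.556) [heading=225, draw]
FD 10: (-12.728,-18.556) -> (-19.799,-25.627) [heading=225, draw]
PU: pen up
RT 90: heading 225 -> 135
FD 5: (-19.799,-25.627) -> (-23.335,-22.092) [heading=135, move]
Final: pos=(-23.335,-22.092), heading=135, 8 segment(s) drawn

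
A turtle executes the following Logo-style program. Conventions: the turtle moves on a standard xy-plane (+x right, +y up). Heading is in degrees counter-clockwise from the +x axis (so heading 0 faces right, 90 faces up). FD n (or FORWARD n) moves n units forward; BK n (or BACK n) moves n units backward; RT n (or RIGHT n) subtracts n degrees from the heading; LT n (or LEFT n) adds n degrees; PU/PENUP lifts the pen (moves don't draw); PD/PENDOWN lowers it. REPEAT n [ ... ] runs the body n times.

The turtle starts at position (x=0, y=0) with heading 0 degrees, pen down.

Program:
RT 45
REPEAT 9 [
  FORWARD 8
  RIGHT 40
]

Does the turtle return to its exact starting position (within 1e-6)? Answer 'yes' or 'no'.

Answer: yes

Derivation:
Executing turtle program step by step:
Start: pos=(0,0), heading=0, pen down
RT 45: heading 0 -> 315
REPEAT 9 [
  -- iteration 1/9 --
  FD 8: (0,0) -> (5.657,-5.657) [heading=315, draw]
  RT 40: heading 315 -> 275
  -- iteration 2/9 --
  FD 8: (5.657,-5.657) -> (6.354,-13.626) [heading=275, draw]
  RT 40: heading 275 -> 235
  -- iteration 3/9 --
  FD 8: (6.354,-13.626) -> (1.765,-20.18) [heading=235, draw]
  RT 40: heading 235 -> 195
  -- iteration 4/9 --
  FD 8: (1.765,-20.18) -> (-5.962,-22.25) [heading=195, draw]
  RT 40: heading 195 -> 155
  -- iteration 5/9 --
  FD 8: (-5.962,-22.25) -> (-13.212,-18.869) [heading=155, draw]
  RT 40: heading 155 -> 115
  -- iteration 6/9 --
  FD 8: (-13.212,-18.869) -> (-16.593,-11.619) [heading=115, draw]
  RT 40: heading 115 -> 75
  -- iteration 7/9 --
  FD 8: (-16.593,-11.619) -> (-14.523,-3.891) [heading=75, draw]
  RT 40: heading 75 -> 35
  -- iteration 8/9 --
  FD 8: (-14.523,-3.891) -> (-7.97,0.697) [heading=35, draw]
  RT 40: heading 35 -> 355
  -- iteration 9/9 --
  FD 8: (-7.97,0.697) -> (0,0) [heading=355, draw]
  RT 40: heading 355 -> 315
]
Final: pos=(0,0), heading=315, 9 segment(s) drawn

Start position: (0, 0)
Final position: (0, 0)
Distance = 0; < 1e-6 -> CLOSED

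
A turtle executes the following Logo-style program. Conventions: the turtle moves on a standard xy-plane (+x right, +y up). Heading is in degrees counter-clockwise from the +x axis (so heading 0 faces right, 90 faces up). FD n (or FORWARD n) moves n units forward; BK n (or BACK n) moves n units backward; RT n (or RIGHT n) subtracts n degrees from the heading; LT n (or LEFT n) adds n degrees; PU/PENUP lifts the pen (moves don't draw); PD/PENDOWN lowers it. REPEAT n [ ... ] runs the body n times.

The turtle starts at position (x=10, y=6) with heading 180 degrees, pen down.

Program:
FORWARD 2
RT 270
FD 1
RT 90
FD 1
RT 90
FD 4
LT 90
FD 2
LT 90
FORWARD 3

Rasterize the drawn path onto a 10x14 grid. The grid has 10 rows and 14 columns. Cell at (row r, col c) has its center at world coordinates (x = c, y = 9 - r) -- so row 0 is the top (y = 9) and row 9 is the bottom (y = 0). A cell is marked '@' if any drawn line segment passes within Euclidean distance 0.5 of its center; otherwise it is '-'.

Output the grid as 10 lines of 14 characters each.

Answer: -----@@@------
-----@-@------
-----@-@------
-----@-@@@@---
-------@@-----
--------------
--------------
--------------
--------------
--------------

Derivation:
Segment 0: (10,6) -> (8,6)
Segment 1: (8,6) -> (8,5)
Segment 2: (8,5) -> (7,5)
Segment 3: (7,5) -> (7,9)
Segment 4: (7,9) -> (5,9)
Segment 5: (5,9) -> (5,6)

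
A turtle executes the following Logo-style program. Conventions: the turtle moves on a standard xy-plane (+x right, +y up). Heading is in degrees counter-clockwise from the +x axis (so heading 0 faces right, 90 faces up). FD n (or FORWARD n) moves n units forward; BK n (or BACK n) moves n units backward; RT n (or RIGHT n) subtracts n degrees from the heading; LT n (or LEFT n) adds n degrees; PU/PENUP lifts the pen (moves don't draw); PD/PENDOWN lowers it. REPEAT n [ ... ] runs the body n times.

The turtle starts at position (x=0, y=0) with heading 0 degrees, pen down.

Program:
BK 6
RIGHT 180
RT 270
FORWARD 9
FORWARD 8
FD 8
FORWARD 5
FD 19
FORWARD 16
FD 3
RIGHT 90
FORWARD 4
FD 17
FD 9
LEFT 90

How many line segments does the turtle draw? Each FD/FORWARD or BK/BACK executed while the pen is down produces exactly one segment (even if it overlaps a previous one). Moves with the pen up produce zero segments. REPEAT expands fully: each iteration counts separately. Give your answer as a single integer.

Answer: 11

Derivation:
Executing turtle program step by step:
Start: pos=(0,0), heading=0, pen down
BK 6: (0,0) -> (-6,0) [heading=0, draw]
RT 180: heading 0 -> 180
RT 270: heading 180 -> 270
FD 9: (-6,0) -> (-6,-9) [heading=270, draw]
FD 8: (-6,-9) -> (-6,-17) [heading=270, draw]
FD 8: (-6,-17) -> (-6,-25) [heading=270, draw]
FD 5: (-6,-25) -> (-6,-30) [heading=270, draw]
FD 19: (-6,-30) -> (-6,-49) [heading=270, draw]
FD 16: (-6,-49) -> (-6,-65) [heading=270, draw]
FD 3: (-6,-65) -> (-6,-68) [heading=270, draw]
RT 90: heading 270 -> 180
FD 4: (-6,-68) -> (-10,-68) [heading=180, draw]
FD 17: (-10,-68) -> (-27,-68) [heading=180, draw]
FD 9: (-27,-68) -> (-36,-68) [heading=180, draw]
LT 90: heading 180 -> 270
Final: pos=(-36,-68), heading=270, 11 segment(s) drawn
Segments drawn: 11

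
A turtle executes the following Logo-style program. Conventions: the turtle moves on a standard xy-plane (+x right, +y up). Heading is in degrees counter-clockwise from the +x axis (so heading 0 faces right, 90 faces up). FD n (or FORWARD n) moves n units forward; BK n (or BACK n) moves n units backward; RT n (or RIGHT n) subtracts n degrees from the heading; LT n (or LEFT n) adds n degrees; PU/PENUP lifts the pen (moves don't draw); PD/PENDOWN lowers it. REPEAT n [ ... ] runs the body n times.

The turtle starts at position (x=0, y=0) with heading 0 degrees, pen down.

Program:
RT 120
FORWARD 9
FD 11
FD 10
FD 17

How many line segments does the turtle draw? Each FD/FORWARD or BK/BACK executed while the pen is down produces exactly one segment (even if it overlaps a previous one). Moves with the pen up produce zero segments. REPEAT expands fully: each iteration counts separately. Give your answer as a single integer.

Executing turtle program step by step:
Start: pos=(0,0), heading=0, pen down
RT 120: heading 0 -> 240
FD 9: (0,0) -> (-4.5,-7.794) [heading=240, draw]
FD 11: (-4.5,-7.794) -> (-10,-17.321) [heading=240, draw]
FD 10: (-10,-17.321) -> (-15,-25.981) [heading=240, draw]
FD 17: (-15,-25.981) -> (-23.5,-40.703) [heading=240, draw]
Final: pos=(-23.5,-40.703), heading=240, 4 segment(s) drawn
Segments drawn: 4

Answer: 4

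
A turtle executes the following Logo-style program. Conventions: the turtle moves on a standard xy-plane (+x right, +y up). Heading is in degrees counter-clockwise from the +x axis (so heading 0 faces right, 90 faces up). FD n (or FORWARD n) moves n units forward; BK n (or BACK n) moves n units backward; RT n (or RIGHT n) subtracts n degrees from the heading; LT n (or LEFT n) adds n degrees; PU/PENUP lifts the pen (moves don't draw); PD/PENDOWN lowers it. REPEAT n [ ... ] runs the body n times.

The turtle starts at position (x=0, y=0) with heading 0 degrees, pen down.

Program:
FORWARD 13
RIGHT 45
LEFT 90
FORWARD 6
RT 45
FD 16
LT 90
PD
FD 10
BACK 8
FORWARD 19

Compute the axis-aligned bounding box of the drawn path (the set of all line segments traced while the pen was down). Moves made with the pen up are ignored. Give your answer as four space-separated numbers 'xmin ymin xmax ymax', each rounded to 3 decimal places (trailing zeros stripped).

Answer: 0 0 33.243 25.243

Derivation:
Executing turtle program step by step:
Start: pos=(0,0), heading=0, pen down
FD 13: (0,0) -> (13,0) [heading=0, draw]
RT 45: heading 0 -> 315
LT 90: heading 315 -> 45
FD 6: (13,0) -> (17.243,4.243) [heading=45, draw]
RT 45: heading 45 -> 0
FD 16: (17.243,4.243) -> (33.243,4.243) [heading=0, draw]
LT 90: heading 0 -> 90
PD: pen down
FD 10: (33.243,4.243) -> (33.243,14.243) [heading=90, draw]
BK 8: (33.243,14.243) -> (33.243,6.243) [heading=90, draw]
FD 19: (33.243,6.243) -> (33.243,25.243) [heading=90, draw]
Final: pos=(33.243,25.243), heading=90, 6 segment(s) drawn

Segment endpoints: x in {0, 13, 17.243, 33.243}, y in {0, 4.243, 6.243, 14.243, 25.243}
xmin=0, ymin=0, xmax=33.243, ymax=25.243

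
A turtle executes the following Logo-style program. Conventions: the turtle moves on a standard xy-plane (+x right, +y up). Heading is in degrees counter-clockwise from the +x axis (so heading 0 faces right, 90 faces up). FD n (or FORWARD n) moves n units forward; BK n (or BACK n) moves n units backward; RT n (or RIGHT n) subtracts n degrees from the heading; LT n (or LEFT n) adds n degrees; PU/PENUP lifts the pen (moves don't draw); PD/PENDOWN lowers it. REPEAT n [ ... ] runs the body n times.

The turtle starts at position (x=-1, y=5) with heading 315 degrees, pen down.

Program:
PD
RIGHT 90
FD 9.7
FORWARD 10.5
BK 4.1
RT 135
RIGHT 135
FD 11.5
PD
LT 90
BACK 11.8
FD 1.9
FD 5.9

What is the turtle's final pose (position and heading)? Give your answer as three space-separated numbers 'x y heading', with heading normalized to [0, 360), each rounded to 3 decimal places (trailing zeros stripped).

Executing turtle program step by step:
Start: pos=(-1,5), heading=315, pen down
PD: pen down
RT 90: heading 315 -> 225
FD 9.7: (-1,5) -> (-7.859,-1.859) [heading=225, draw]
FD 10.5: (-7.859,-1.859) -> (-15.284,-9.284) [heading=225, draw]
BK 4.1: (-15.284,-9.284) -> (-12.384,-6.384) [heading=225, draw]
RT 135: heading 225 -> 90
RT 135: heading 90 -> 315
FD 11.5: (-12.384,-6.384) -> (-4.253,-14.516) [heading=315, draw]
PD: pen down
LT 90: heading 315 -> 45
BK 11.8: (-4.253,-14.516) -> (-12.597,-22.86) [heading=45, draw]
FD 1.9: (-12.597,-22.86) -> (-11.253,-21.517) [heading=45, draw]
FD 5.9: (-11.253,-21.517) -> (-7.081,-17.345) [heading=45, draw]
Final: pos=(-7.081,-17.345), heading=45, 7 segment(s) drawn

Answer: -7.081 -17.345 45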